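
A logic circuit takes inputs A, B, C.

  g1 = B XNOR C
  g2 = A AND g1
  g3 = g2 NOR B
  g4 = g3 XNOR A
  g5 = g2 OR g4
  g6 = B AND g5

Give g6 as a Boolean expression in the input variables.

B AND ((A AND (B XNOR C)) OR (((A AND (B XNOR C)) NOR B) XNOR A))

g1 = B XNOR C
g2 = A AND g1 = A AND (B XNOR C)
g3 = g2 NOR B = (A AND (B XNOR C)) NOR B
g4 = g3 XNOR A = ((A AND (B XNOR C)) NOR B) XNOR A
g5 = g2 OR g4 = (A AND (B XNOR C)) OR (((A AND (B XNOR C)) NOR B) XNOR A)
g6 = B AND g5 = B AND ((A AND (B XNOR C)) OR (((A AND (B XNOR C)) NOR B) XNOR A))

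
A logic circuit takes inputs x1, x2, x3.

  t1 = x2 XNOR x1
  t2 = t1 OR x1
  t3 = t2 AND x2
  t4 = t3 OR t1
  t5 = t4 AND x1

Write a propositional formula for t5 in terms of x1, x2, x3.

t1 = x2 XNOR x1
t2 = t1 OR x1 = (x2 XNOR x1) OR x1
t3 = t2 AND x2 = ((x2 XNOR x1) OR x1) AND x2
t4 = t3 OR t1 = (((x2 XNOR x1) OR x1) AND x2) OR (x2 XNOR x1)
t5 = t4 AND x1 = ((((x2 XNOR x1) OR x1) AND x2) OR (x2 XNOR x1)) AND x1

((((x2 XNOR x1) OR x1) AND x2) OR (x2 XNOR x1)) AND x1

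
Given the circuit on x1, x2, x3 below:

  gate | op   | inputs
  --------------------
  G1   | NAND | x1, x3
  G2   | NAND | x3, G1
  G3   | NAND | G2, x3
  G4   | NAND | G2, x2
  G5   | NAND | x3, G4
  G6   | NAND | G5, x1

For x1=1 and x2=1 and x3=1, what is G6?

0

G1 = 1 NAND 1 = 0
G2 = 1 NAND 0 = 1
G4 = 1 NAND 1 = 0
G5 = 1 NAND 0 = 1
G6 = 1 NAND 1 = 0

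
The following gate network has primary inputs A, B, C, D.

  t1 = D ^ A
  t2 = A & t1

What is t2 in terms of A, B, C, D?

A & (D ^ A)

t1 = D ^ A
t2 = A & t1 = A & (D ^ A)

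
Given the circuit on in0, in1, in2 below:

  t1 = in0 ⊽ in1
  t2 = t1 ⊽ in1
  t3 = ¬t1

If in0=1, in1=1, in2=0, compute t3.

t1 = 1 ⊽ 1 = 0
t3 = ¬0 = 1

1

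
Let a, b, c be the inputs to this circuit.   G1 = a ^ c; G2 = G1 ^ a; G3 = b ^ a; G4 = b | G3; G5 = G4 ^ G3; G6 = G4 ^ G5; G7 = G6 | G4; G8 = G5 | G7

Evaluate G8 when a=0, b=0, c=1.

0

G3 = 0 ^ 0 = 0
G4 = 0 | 0 = 0
G5 = 0 ^ 0 = 0
G6 = 0 ^ 0 = 0
G7 = 0 | 0 = 0
G8 = 0 | 0 = 0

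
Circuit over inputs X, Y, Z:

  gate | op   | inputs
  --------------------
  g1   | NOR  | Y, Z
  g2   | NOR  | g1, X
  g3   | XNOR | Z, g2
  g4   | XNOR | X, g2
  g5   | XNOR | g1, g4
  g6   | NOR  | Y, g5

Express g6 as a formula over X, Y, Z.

Y NOR ((Y NOR Z) XNOR (X XNOR ((Y NOR Z) NOR X)))

g1 = Y NOR Z
g2 = g1 NOR X = (Y NOR Z) NOR X
g4 = X XNOR g2 = X XNOR ((Y NOR Z) NOR X)
g5 = g1 XNOR g4 = (Y NOR Z) XNOR (X XNOR ((Y NOR Z) NOR X))
g6 = Y NOR g5 = Y NOR ((Y NOR Z) XNOR (X XNOR ((Y NOR Z) NOR X)))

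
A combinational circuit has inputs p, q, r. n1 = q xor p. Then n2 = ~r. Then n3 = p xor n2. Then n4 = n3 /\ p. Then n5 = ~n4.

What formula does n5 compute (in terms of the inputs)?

~((p xor ~r) /\ p)

n2 = ~r
n3 = p xor n2 = p xor ~r
n4 = n3 /\ p = (p xor ~r) /\ p
n5 = ~n4 = ~((p xor ~r) /\ p)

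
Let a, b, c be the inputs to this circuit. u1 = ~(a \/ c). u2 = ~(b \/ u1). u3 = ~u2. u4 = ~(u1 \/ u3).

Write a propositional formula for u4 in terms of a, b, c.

~((~(a \/ c)) \/ ~(~(b \/ (~(a \/ c)))))

u1 = ~(a \/ c)
u2 = ~(b \/ u1) = ~(b \/ (~(a \/ c)))
u3 = ~u2 = ~(~(b \/ (~(a \/ c))))
u4 = ~(u1 \/ u3) = ~((~(a \/ c)) \/ ~(~(b \/ (~(a \/ c)))))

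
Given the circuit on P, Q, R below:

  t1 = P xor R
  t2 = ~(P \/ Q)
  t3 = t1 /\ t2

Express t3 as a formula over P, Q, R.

t1 = P xor R
t2 = ~(P \/ Q)
t3 = t1 /\ t2 = (P xor R) /\ (~(P \/ Q))

(P xor R) /\ (~(P \/ Q))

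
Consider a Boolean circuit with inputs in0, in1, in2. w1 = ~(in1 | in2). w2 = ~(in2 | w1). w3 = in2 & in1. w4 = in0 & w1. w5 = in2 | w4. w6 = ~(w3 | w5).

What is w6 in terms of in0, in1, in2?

~((in2 & in1) | (in2 | (in0 & (~(in1 | in2)))))

w1 = ~(in1 | in2)
w3 = in2 & in1
w4 = in0 & w1 = in0 & (~(in1 | in2))
w5 = in2 | w4 = in2 | (in0 & (~(in1 | in2)))
w6 = ~(w3 | w5) = ~((in2 & in1) | (in2 | (in0 & (~(in1 | in2)))))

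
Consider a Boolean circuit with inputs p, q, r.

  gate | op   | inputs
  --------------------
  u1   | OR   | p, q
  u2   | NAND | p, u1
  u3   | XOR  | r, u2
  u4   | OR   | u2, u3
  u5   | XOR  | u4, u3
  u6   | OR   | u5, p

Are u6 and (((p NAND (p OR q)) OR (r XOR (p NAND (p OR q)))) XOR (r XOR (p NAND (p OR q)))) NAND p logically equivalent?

u1 = p OR q
u2 = p NAND u1 = p NAND (p OR q)
u3 = r XOR u2 = r XOR (p NAND (p OR q))
u4 = u2 OR u3 = (p NAND (p OR q)) OR (r XOR (p NAND (p OR q)))
u5 = u4 XOR u3 = ((p NAND (p OR q)) OR (r XOR (p NAND (p OR q)))) XOR (r XOR (p NAND (p OR q)))
u6 = u5 OR p = (((p NAND (p OR q)) OR (r XOR (p NAND (p OR q)))) XOR (r XOR (p NAND (p OR q)))) OR p
At p=0, q=0, r=0: circuit gives 0, formula gives 1.

No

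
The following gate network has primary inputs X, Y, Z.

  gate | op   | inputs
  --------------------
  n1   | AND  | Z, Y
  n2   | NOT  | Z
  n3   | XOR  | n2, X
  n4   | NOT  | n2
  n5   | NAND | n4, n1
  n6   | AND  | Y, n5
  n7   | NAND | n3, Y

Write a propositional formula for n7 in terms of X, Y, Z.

n2 = NOT Z
n3 = n2 XOR X = NOT Z XOR X
n7 = n3 NAND Y = (NOT Z XOR X) NAND Y

(NOT Z XOR X) NAND Y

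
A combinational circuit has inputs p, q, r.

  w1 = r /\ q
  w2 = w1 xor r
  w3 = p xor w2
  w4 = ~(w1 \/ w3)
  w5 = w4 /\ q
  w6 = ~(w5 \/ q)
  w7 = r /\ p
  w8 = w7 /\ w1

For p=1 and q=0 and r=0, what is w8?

0

w1 = 0 /\ 0 = 0
w7 = 0 /\ 1 = 0
w8 = 0 /\ 0 = 0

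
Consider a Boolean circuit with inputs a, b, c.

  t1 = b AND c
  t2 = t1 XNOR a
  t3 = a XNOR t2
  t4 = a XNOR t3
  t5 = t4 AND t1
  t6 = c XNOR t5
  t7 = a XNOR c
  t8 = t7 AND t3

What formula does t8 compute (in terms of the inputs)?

(a XNOR c) AND (a XNOR ((b AND c) XNOR a))

t1 = b AND c
t2 = t1 XNOR a = (b AND c) XNOR a
t3 = a XNOR t2 = a XNOR ((b AND c) XNOR a)
t7 = a XNOR c
t8 = t7 AND t3 = (a XNOR c) AND (a XNOR ((b AND c) XNOR a))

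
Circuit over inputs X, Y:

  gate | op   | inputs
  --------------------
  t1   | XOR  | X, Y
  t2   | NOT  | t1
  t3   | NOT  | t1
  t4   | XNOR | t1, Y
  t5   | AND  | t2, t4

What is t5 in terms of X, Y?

t1 = X XOR Y
t2 = NOT t1 = NOT (X XOR Y)
t4 = t1 XNOR Y = (X XOR Y) XNOR Y
t5 = t2 AND t4 = NOT (X XOR Y) AND ((X XOR Y) XNOR Y)

NOT (X XOR Y) AND ((X XOR Y) XNOR Y)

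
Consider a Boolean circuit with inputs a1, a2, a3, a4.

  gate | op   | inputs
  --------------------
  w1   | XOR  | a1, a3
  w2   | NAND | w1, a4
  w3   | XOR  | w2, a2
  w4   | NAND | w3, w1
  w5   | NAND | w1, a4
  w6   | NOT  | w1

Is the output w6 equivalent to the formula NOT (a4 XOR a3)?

w1 = a1 XOR a3
w6 = NOT w1 = NOT (a1 XOR a3)
At a1=0, a2=0, a3=0, a4=1: circuit gives 1, formula gives 0.

No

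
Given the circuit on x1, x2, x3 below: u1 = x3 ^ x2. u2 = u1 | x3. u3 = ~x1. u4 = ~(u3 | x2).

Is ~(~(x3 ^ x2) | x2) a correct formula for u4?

No

u3 = ~x1
u4 = ~(u3 | x2) = ~(~x1 | x2)
At x1=0, x2=0, x3=1: circuit gives 0, formula gives 1.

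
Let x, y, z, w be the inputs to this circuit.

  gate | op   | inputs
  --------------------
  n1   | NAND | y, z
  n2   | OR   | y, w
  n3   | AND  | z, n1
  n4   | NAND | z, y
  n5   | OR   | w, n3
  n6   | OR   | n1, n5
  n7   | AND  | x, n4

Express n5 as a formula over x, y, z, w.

n1 = y NAND z
n3 = z AND n1 = z AND (y NAND z)
n5 = w OR n3 = w OR (z AND (y NAND z))

w OR (z AND (y NAND z))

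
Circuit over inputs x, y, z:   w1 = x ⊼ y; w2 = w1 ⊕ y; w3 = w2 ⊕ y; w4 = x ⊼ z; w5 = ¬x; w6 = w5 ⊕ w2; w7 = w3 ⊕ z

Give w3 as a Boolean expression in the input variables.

((x ⊼ y) ⊕ y) ⊕ y

w1 = x ⊼ y
w2 = w1 ⊕ y = (x ⊼ y) ⊕ y
w3 = w2 ⊕ y = ((x ⊼ y) ⊕ y) ⊕ y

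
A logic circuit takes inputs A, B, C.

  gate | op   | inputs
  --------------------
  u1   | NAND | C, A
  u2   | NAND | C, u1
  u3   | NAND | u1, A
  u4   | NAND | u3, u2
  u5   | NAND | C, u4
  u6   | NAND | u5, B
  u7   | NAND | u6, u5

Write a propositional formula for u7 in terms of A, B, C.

u1 = C NAND A
u2 = C NAND u1 = C NAND (C NAND A)
u3 = u1 NAND A = (C NAND A) NAND A
u4 = u3 NAND u2 = ((C NAND A) NAND A) NAND (C NAND (C NAND A))
u5 = C NAND u4 = C NAND (((C NAND A) NAND A) NAND (C NAND (C NAND A)))
u6 = u5 NAND B = (C NAND (((C NAND A) NAND A) NAND (C NAND (C NAND A)))) NAND B
u7 = u6 NAND u5 = ((C NAND (((C NAND A) NAND A) NAND (C NAND (C NAND A)))) NAND B) NAND (C NAND (((C NAND A) NAND A) NAND (C NAND (C NAND A))))

((C NAND (((C NAND A) NAND A) NAND (C NAND (C NAND A)))) NAND B) NAND (C NAND (((C NAND A) NAND A) NAND (C NAND (C NAND A))))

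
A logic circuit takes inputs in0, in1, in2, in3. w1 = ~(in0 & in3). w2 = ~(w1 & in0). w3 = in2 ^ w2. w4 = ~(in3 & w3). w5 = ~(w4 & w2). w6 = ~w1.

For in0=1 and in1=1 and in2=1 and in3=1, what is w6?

1

w1 = ~(1 & 1) = 0
w6 = ~0 = 1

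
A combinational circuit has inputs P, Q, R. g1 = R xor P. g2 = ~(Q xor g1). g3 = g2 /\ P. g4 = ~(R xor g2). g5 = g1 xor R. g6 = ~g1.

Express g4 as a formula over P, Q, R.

~(R xor (~(Q xor (R xor P))))

g1 = R xor P
g2 = ~(Q xor g1) = ~(Q xor (R xor P))
g4 = ~(R xor g2) = ~(R xor (~(Q xor (R xor P))))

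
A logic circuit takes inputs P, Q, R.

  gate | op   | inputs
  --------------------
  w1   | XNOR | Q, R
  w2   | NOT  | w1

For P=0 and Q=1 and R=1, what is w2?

w1 = 1 XNOR 1 = 1
w2 = NOT 1 = 0

0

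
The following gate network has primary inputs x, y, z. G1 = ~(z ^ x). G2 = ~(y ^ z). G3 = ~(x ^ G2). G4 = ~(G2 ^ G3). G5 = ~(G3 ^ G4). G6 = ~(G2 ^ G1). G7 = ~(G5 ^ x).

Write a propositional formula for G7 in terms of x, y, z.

~((~((~(x ^ (~(y ^ z)))) ^ (~((~(y ^ z)) ^ (~(x ^ (~(y ^ z)))))))) ^ x)

G2 = ~(y ^ z)
G3 = ~(x ^ G2) = ~(x ^ (~(y ^ z)))
G4 = ~(G2 ^ G3) = ~((~(y ^ z)) ^ (~(x ^ (~(y ^ z)))))
G5 = ~(G3 ^ G4) = ~((~(x ^ (~(y ^ z)))) ^ (~((~(y ^ z)) ^ (~(x ^ (~(y ^ z)))))))
G7 = ~(G5 ^ x) = ~((~((~(x ^ (~(y ^ z)))) ^ (~((~(y ^ z)) ^ (~(x ^ (~(y ^ z)))))))) ^ x)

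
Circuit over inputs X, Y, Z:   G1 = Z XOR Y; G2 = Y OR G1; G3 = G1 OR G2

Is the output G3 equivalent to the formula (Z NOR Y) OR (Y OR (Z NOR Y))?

G1 = Z XOR Y
G2 = Y OR G1 = Y OR (Z XOR Y)
G3 = G1 OR G2 = (Z XOR Y) OR (Y OR (Z XOR Y))
At X=0, Y=0, Z=0: circuit gives 0, formula gives 1.

No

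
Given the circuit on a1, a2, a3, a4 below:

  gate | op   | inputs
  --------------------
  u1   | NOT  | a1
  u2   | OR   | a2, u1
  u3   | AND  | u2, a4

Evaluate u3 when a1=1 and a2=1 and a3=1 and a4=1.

1

u1 = NOT 1 = 0
u2 = 1 OR 0 = 1
u3 = 1 AND 1 = 1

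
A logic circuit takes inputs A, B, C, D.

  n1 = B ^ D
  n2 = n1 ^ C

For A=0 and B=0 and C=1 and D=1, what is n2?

0

n1 = 0 ^ 1 = 1
n2 = 1 ^ 1 = 0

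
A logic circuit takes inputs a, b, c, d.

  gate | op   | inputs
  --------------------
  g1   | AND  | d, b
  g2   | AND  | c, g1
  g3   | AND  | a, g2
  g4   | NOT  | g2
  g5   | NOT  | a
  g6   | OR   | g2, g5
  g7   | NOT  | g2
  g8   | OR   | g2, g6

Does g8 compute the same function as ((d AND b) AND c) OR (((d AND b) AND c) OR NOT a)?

g1 = d AND b
g2 = c AND g1 = c AND (d AND b)
g5 = NOT a
g6 = g2 OR g5 = (c AND (d AND b)) OR NOT a
g8 = g2 OR g6 = (c AND (d AND b)) OR ((c AND (d AND b)) OR NOT a)
At a=1, b=0, c=0, d=0: circuit gives 0, formula gives 0.
At a=0, b=0, c=0, d=0: circuit gives 1, formula gives 1.
Agrees on all 16 inputs.

Yes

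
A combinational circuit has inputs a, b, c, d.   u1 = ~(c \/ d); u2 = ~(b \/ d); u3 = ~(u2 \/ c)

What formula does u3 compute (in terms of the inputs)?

~((~(b \/ d)) \/ c)

u2 = ~(b \/ d)
u3 = ~(u2 \/ c) = ~((~(b \/ d)) \/ c)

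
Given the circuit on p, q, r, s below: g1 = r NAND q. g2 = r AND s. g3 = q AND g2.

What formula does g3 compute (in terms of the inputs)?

q AND (r AND s)

g2 = r AND s
g3 = q AND g2 = q AND (r AND s)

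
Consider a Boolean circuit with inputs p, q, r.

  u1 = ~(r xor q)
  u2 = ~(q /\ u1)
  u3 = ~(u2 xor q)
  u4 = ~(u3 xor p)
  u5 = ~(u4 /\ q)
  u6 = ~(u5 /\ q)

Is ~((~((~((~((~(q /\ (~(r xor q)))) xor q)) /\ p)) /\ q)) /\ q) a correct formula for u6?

No

u1 = ~(r xor q)
u2 = ~(q /\ u1) = ~(q /\ (~(r xor q)))
u3 = ~(u2 xor q) = ~((~(q /\ (~(r xor q)))) xor q)
u4 = ~(u3 xor p) = ~((~((~(q /\ (~(r xor q)))) xor q)) xor p)
u5 = ~(u4 /\ q) = ~((~((~((~(q /\ (~(r xor q)))) xor q)) xor p)) /\ q)
u6 = ~(u5 /\ q) = ~((~((~((~((~(q /\ (~(r xor q)))) xor q)) xor p)) /\ q)) /\ q)
At p=0, q=1, r=0: circuit gives 0, formula gives 1.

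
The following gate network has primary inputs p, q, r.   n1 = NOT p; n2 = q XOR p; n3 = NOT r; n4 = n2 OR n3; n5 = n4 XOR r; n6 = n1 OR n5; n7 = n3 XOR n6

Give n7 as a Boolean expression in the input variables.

NOT r XOR (NOT p OR (((q XOR p) OR NOT r) XOR r))

n1 = NOT p
n2 = q XOR p
n3 = NOT r
n4 = n2 OR n3 = (q XOR p) OR NOT r
n5 = n4 XOR r = ((q XOR p) OR NOT r) XOR r
n6 = n1 OR n5 = NOT p OR (((q XOR p) OR NOT r) XOR r)
n7 = n3 XOR n6 = NOT r XOR (NOT p OR (((q XOR p) OR NOT r) XOR r))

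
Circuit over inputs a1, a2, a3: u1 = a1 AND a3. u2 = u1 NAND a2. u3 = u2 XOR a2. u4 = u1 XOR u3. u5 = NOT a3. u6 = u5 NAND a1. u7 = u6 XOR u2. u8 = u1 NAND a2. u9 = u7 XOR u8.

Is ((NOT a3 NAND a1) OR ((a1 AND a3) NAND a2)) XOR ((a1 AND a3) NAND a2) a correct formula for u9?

No

u1 = a1 AND a3
u2 = u1 NAND a2 = (a1 AND a3) NAND a2
u5 = NOT a3
u6 = u5 NAND a1 = NOT a3 NAND a1
u7 = u6 XOR u2 = (NOT a3 NAND a1) XOR ((a1 AND a3) NAND a2)
u8 = u1 NAND a2 = (a1 AND a3) NAND a2
u9 = u7 XOR u8 = ((NOT a3 NAND a1) XOR ((a1 AND a3) NAND a2)) XOR ((a1 AND a3) NAND a2)
At a1=0, a2=0, a3=0: circuit gives 1, formula gives 0.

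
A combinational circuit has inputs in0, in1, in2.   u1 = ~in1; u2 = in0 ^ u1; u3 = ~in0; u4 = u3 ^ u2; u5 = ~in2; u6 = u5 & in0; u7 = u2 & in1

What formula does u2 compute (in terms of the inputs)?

in0 ^ ~in1

u1 = ~in1
u2 = in0 ^ u1 = in0 ^ ~in1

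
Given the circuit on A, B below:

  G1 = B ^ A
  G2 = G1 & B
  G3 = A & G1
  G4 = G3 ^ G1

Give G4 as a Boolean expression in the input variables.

G1 = B ^ A
G3 = A & G1 = A & (B ^ A)
G4 = G3 ^ G1 = (A & (B ^ A)) ^ (B ^ A)

(A & (B ^ A)) ^ (B ^ A)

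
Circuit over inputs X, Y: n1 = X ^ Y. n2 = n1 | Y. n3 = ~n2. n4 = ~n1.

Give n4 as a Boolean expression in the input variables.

~(X ^ Y)

n1 = X ^ Y
n4 = ~n1 = ~(X ^ Y)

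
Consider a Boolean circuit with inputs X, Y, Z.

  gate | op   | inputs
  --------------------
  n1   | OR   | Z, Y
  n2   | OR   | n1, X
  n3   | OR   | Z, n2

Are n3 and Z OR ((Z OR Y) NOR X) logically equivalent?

n1 = Z OR Y
n2 = n1 OR X = (Z OR Y) OR X
n3 = Z OR n2 = Z OR ((Z OR Y) OR X)
At X=0, Y=0, Z=0: circuit gives 0, formula gives 1.

No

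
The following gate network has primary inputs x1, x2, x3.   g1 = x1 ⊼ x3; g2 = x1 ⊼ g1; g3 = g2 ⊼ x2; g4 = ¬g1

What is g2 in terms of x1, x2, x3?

x1 ⊼ (x1 ⊼ x3)

g1 = x1 ⊼ x3
g2 = x1 ⊼ g1 = x1 ⊼ (x1 ⊼ x3)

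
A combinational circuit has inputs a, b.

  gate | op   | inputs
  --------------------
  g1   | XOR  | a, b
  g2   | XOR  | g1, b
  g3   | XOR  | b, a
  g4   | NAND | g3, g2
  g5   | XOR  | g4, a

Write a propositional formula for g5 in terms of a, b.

((b XOR a) NAND ((a XOR b) XOR b)) XOR a

g1 = a XOR b
g2 = g1 XOR b = (a XOR b) XOR b
g3 = b XOR a
g4 = g3 NAND g2 = (b XOR a) NAND ((a XOR b) XOR b)
g5 = g4 XOR a = ((b XOR a) NAND ((a XOR b) XOR b)) XOR a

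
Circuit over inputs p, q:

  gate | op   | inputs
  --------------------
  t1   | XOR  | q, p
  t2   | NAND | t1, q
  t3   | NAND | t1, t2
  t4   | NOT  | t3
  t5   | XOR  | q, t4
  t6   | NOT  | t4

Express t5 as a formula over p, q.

q XOR NOT ((q XOR p) NAND ((q XOR p) NAND q))

t1 = q XOR p
t2 = t1 NAND q = (q XOR p) NAND q
t3 = t1 NAND t2 = (q XOR p) NAND ((q XOR p) NAND q)
t4 = NOT t3 = NOT ((q XOR p) NAND ((q XOR p) NAND q))
t5 = q XOR t4 = q XOR NOT ((q XOR p) NAND ((q XOR p) NAND q))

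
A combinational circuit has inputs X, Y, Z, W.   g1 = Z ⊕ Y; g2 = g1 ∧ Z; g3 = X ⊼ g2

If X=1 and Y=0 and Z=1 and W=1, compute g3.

g1 = 1 ⊕ 0 = 1
g2 = 1 ∧ 1 = 1
g3 = 1 ⊼ 1 = 0

0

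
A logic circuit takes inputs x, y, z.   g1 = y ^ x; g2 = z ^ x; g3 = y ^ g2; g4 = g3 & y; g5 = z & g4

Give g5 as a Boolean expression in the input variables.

g2 = z ^ x
g3 = y ^ g2 = y ^ (z ^ x)
g4 = g3 & y = (y ^ (z ^ x)) & y
g5 = z & g4 = z & ((y ^ (z ^ x)) & y)

z & ((y ^ (z ^ x)) & y)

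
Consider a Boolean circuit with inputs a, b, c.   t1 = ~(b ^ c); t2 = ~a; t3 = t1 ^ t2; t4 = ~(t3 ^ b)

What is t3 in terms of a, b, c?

(~(b ^ c)) ^ ~a

t1 = ~(b ^ c)
t2 = ~a
t3 = t1 ^ t2 = (~(b ^ c)) ^ ~a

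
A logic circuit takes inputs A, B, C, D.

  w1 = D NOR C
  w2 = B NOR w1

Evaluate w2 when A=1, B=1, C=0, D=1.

w1 = 1 NOR 0 = 0
w2 = 1 NOR 0 = 0

0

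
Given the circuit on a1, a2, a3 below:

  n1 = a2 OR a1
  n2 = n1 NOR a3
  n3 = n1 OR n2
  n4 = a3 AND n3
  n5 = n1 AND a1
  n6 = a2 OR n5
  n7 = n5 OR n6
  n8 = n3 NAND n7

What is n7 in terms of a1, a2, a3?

((a2 OR a1) AND a1) OR (a2 OR ((a2 OR a1) AND a1))

n1 = a2 OR a1
n5 = n1 AND a1 = (a2 OR a1) AND a1
n6 = a2 OR n5 = a2 OR ((a2 OR a1) AND a1)
n7 = n5 OR n6 = ((a2 OR a1) AND a1) OR (a2 OR ((a2 OR a1) AND a1))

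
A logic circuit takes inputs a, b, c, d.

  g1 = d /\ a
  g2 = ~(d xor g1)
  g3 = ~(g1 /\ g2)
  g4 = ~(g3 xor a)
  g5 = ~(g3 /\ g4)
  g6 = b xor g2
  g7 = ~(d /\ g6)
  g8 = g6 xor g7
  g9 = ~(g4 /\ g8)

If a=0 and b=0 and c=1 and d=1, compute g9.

1

g1 = 1 /\ 0 = 0
g2 = ~(1 xor 0) = 0
g3 = ~(0 /\ 0) = 1
g4 = ~(1 xor 0) = 0
g6 = 0 xor 0 = 0
g7 = ~(1 /\ 0) = 1
g8 = 0 xor 1 = 1
g9 = ~(0 /\ 1) = 1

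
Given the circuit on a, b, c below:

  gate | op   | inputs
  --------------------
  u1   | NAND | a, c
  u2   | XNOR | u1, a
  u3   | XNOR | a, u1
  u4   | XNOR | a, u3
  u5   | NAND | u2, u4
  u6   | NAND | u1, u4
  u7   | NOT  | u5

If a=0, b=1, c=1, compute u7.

u1 = 0 NAND 1 = 1
u2 = 1 XNOR 0 = 0
u3 = 0 XNOR 1 = 0
u4 = 0 XNOR 0 = 1
u5 = 0 NAND 1 = 1
u7 = NOT 1 = 0

0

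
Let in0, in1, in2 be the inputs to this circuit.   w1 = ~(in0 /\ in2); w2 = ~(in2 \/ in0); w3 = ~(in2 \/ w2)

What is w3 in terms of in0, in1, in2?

w2 = ~(in2 \/ in0)
w3 = ~(in2 \/ w2) = ~(in2 \/ (~(in2 \/ in0)))

~(in2 \/ (~(in2 \/ in0)))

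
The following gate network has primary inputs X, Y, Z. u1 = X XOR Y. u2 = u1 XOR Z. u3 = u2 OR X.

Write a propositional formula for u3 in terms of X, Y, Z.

u1 = X XOR Y
u2 = u1 XOR Z = (X XOR Y) XOR Z
u3 = u2 OR X = ((X XOR Y) XOR Z) OR X

((X XOR Y) XOR Z) OR X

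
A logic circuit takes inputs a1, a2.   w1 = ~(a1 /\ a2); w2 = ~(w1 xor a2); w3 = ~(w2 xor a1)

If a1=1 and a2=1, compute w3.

0

w1 = ~(1 /\ 1) = 0
w2 = ~(0 xor 1) = 0
w3 = ~(0 xor 1) = 0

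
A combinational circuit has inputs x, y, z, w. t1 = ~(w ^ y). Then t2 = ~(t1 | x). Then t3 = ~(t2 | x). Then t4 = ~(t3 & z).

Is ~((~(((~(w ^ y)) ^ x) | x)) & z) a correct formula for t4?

t1 = ~(w ^ y)
t2 = ~(t1 | x) = ~((~(w ^ y)) | x)
t3 = ~(t2 | x) = ~((~((~(w ^ y)) | x)) | x)
t4 = ~(t3 & z) = ~((~((~((~(w ^ y)) | x)) | x)) & z)
At x=0, y=0, z=1, w=0: circuit gives 0, formula gives 1.

No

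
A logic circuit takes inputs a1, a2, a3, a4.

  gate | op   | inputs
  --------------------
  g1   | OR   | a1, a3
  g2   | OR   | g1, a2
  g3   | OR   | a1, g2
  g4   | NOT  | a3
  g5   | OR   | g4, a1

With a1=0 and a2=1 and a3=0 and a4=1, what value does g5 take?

g4 = NOT 0 = 1
g5 = 1 OR 0 = 1

1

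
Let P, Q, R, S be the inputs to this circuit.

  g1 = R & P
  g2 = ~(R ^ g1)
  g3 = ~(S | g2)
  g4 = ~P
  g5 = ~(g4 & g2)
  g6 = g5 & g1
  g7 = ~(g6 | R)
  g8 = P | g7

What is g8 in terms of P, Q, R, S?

P | (~(((~(~P & (~(R ^ (R & P))))) & (R & P)) | R))

g1 = R & P
g2 = ~(R ^ g1) = ~(R ^ (R & P))
g4 = ~P
g5 = ~(g4 & g2) = ~(~P & (~(R ^ (R & P))))
g6 = g5 & g1 = (~(~P & (~(R ^ (R & P))))) & (R & P)
g7 = ~(g6 | R) = ~(((~(~P & (~(R ^ (R & P))))) & (R & P)) | R)
g8 = P | g7 = P | (~(((~(~P & (~(R ^ (R & P))))) & (R & P)) | R))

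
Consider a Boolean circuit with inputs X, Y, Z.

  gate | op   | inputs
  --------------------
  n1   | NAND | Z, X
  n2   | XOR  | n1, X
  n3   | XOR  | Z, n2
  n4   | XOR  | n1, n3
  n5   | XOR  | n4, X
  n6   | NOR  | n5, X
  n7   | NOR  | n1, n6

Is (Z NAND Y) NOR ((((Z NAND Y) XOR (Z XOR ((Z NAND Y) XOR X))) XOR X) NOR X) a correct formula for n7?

No

n1 = Z NAND X
n2 = n1 XOR X = (Z NAND X) XOR X
n3 = Z XOR n2 = Z XOR ((Z NAND X) XOR X)
n4 = n1 XOR n3 = (Z NAND X) XOR (Z XOR ((Z NAND X) XOR X))
n5 = n4 XOR X = ((Z NAND X) XOR (Z XOR ((Z NAND X) XOR X))) XOR X
n6 = n5 NOR X = (((Z NAND X) XOR (Z XOR ((Z NAND X) XOR X))) XOR X) NOR X
n7 = n1 NOR n6 = (Z NAND X) NOR ((((Z NAND X) XOR (Z XOR ((Z NAND X) XOR X))) XOR X) NOR X)
At X=0, Y=1, Z=1: circuit gives 0, formula gives 1.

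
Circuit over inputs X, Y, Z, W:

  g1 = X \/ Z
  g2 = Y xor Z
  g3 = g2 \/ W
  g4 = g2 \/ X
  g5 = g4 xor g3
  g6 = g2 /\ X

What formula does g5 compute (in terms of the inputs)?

g2 = Y xor Z
g3 = g2 \/ W = (Y xor Z) \/ W
g4 = g2 \/ X = (Y xor Z) \/ X
g5 = g4 xor g3 = ((Y xor Z) \/ X) xor ((Y xor Z) \/ W)

((Y xor Z) \/ X) xor ((Y xor Z) \/ W)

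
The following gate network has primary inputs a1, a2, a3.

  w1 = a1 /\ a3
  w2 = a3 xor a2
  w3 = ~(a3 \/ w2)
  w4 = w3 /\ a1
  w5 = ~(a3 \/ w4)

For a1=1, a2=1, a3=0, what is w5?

w2 = 0 xor 1 = 1
w3 = ~(0 \/ 1) = 0
w4 = 0 /\ 1 = 0
w5 = ~(0 \/ 0) = 1

1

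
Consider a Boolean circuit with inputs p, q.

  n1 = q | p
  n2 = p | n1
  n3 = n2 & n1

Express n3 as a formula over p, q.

(p | (q | p)) & (q | p)

n1 = q | p
n2 = p | n1 = p | (q | p)
n3 = n2 & n1 = (p | (q | p)) & (q | p)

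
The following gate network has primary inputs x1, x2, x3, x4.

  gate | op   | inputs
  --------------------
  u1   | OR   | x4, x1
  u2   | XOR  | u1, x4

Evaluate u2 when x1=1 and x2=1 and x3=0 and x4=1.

u1 = 1 OR 1 = 1
u2 = 1 XOR 1 = 0

0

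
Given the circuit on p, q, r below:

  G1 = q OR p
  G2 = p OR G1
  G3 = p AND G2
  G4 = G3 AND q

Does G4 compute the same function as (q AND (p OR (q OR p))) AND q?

No

G1 = q OR p
G2 = p OR G1 = p OR (q OR p)
G3 = p AND G2 = p AND (p OR (q OR p))
G4 = G3 AND q = (p AND (p OR (q OR p))) AND q
At p=0, q=1, r=0: circuit gives 0, formula gives 1.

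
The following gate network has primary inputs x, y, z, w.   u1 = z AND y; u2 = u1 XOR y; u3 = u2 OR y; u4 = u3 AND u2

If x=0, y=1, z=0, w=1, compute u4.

1

u1 = 0 AND 1 = 0
u2 = 0 XOR 1 = 1
u3 = 1 OR 1 = 1
u4 = 1 AND 1 = 1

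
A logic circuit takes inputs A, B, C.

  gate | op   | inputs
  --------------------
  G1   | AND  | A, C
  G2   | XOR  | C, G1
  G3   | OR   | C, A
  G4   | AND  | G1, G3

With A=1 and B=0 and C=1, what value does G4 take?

G1 = 1 AND 1 = 1
G3 = 1 OR 1 = 1
G4 = 1 AND 1 = 1

1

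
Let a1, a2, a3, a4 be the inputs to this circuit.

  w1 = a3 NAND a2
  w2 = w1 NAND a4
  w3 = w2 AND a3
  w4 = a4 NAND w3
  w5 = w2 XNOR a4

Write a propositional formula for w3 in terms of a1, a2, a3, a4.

w1 = a3 NAND a2
w2 = w1 NAND a4 = (a3 NAND a2) NAND a4
w3 = w2 AND a3 = ((a3 NAND a2) NAND a4) AND a3

((a3 NAND a2) NAND a4) AND a3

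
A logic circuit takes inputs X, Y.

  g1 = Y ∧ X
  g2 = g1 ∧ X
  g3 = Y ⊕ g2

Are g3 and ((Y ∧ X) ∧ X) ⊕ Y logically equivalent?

Yes

g1 = Y ∧ X
g2 = g1 ∧ X = (Y ∧ X) ∧ X
g3 = Y ⊕ g2 = Y ⊕ ((Y ∧ X) ∧ X)
At X=0, Y=0: circuit gives 0, formula gives 0.
At X=0, Y=1: circuit gives 1, formula gives 1.
Agrees on all 4 inputs.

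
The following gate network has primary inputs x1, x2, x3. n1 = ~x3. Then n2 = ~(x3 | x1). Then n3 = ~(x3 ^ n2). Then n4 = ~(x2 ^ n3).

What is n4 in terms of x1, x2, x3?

~(x2 ^ (~(x3 ^ (~(x3 | x1)))))

n2 = ~(x3 | x1)
n3 = ~(x3 ^ n2) = ~(x3 ^ (~(x3 | x1)))
n4 = ~(x2 ^ n3) = ~(x2 ^ (~(x3 ^ (~(x3 | x1)))))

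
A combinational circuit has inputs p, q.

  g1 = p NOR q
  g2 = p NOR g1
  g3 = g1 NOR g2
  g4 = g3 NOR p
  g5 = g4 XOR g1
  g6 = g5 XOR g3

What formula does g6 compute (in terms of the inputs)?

g1 = p NOR q
g2 = p NOR g1 = p NOR (p NOR q)
g3 = g1 NOR g2 = (p NOR q) NOR (p NOR (p NOR q))
g4 = g3 NOR p = ((p NOR q) NOR (p NOR (p NOR q))) NOR p
g5 = g4 XOR g1 = (((p NOR q) NOR (p NOR (p NOR q))) NOR p) XOR (p NOR q)
g6 = g5 XOR g3 = ((((p NOR q) NOR (p NOR (p NOR q))) NOR p) XOR (p NOR q)) XOR ((p NOR q) NOR (p NOR (p NOR q)))

((((p NOR q) NOR (p NOR (p NOR q))) NOR p) XOR (p NOR q)) XOR ((p NOR q) NOR (p NOR (p NOR q)))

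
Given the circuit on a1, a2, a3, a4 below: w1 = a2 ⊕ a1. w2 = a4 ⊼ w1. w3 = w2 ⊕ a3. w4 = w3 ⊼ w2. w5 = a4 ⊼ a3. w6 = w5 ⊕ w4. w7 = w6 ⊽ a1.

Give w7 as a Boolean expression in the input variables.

w1 = a2 ⊕ a1
w2 = a4 ⊼ w1 = a4 ⊼ (a2 ⊕ a1)
w3 = w2 ⊕ a3 = (a4 ⊼ (a2 ⊕ a1)) ⊕ a3
w4 = w3 ⊼ w2 = ((a4 ⊼ (a2 ⊕ a1)) ⊕ a3) ⊼ (a4 ⊼ (a2 ⊕ a1))
w5 = a4 ⊼ a3
w6 = w5 ⊕ w4 = (a4 ⊼ a3) ⊕ (((a4 ⊼ (a2 ⊕ a1)) ⊕ a3) ⊼ (a4 ⊼ (a2 ⊕ a1)))
w7 = w6 ⊽ a1 = ((a4 ⊼ a3) ⊕ (((a4 ⊼ (a2 ⊕ a1)) ⊕ a3) ⊼ (a4 ⊼ (a2 ⊕ a1)))) ⊽ a1

((a4 ⊼ a3) ⊕ (((a4 ⊼ (a2 ⊕ a1)) ⊕ a3) ⊼ (a4 ⊼ (a2 ⊕ a1)))) ⊽ a1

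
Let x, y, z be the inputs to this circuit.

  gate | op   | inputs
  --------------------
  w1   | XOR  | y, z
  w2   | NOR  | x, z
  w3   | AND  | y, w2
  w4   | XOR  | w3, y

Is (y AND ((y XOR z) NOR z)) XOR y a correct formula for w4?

w2 = x NOR z
w3 = y AND w2 = y AND (x NOR z)
w4 = w3 XOR y = (y AND (x NOR z)) XOR y
At x=0, y=1, z=0: circuit gives 0, formula gives 1.

No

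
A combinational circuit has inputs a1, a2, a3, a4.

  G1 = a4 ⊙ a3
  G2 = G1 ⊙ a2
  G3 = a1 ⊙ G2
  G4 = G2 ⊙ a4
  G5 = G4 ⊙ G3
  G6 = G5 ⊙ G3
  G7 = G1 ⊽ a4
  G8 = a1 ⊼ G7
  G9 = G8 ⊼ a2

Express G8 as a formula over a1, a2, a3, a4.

G1 = a4 ⊙ a3
G7 = G1 ⊽ a4 = (a4 ⊙ a3) ⊽ a4
G8 = a1 ⊼ G7 = a1 ⊼ ((a4 ⊙ a3) ⊽ a4)

a1 ⊼ ((a4 ⊙ a3) ⊽ a4)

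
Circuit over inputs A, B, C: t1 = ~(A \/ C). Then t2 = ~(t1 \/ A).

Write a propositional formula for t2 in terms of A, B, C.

t1 = ~(A \/ C)
t2 = ~(t1 \/ A) = ~((~(A \/ C)) \/ A)

~((~(A \/ C)) \/ A)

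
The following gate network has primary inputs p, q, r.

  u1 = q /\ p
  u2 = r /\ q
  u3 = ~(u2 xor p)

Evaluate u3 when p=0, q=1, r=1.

u2 = 1 /\ 1 = 1
u3 = ~(1 xor 0) = 0

0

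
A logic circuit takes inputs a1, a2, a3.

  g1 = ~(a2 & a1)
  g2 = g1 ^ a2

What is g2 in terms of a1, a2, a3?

g1 = ~(a2 & a1)
g2 = g1 ^ a2 = (~(a2 & a1)) ^ a2

(~(a2 & a1)) ^ a2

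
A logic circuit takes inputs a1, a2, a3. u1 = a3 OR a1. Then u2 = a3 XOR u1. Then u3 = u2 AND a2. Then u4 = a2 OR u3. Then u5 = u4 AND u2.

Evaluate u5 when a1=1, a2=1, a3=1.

u1 = 1 OR 1 = 1
u2 = 1 XOR 1 = 0
u3 = 0 AND 1 = 0
u4 = 1 OR 0 = 1
u5 = 1 AND 0 = 0

0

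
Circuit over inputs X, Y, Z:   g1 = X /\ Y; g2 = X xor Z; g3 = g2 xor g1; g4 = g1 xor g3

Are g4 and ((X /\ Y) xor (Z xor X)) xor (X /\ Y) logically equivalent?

g1 = X /\ Y
g2 = X xor Z
g3 = g2 xor g1 = (X xor Z) xor (X /\ Y)
g4 = g1 xor g3 = (X /\ Y) xor ((X xor Z) xor (X /\ Y))
At X=0, Y=0, Z=0: circuit gives 0, formula gives 0.
At X=0, Y=0, Z=1: circuit gives 1, formula gives 1.
Agrees on all 8 inputs.

Yes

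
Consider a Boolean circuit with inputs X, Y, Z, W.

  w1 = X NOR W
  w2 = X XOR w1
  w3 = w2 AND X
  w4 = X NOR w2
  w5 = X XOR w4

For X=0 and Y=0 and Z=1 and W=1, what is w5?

1

w1 = 0 NOR 1 = 0
w2 = 0 XOR 0 = 0
w4 = 0 NOR 0 = 1
w5 = 0 XOR 1 = 1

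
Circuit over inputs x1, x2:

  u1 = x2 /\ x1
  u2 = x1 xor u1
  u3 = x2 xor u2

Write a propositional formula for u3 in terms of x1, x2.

u1 = x2 /\ x1
u2 = x1 xor u1 = x1 xor (x2 /\ x1)
u3 = x2 xor u2 = x2 xor (x1 xor (x2 /\ x1))

x2 xor (x1 xor (x2 /\ x1))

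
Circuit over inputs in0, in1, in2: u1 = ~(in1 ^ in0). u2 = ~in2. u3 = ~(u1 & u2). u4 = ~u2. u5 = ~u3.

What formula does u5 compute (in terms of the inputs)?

~(~((~(in1 ^ in0)) & ~in2))

u1 = ~(in1 ^ in0)
u2 = ~in2
u3 = ~(u1 & u2) = ~((~(in1 ^ in0)) & ~in2)
u5 = ~u3 = ~(~((~(in1 ^ in0)) & ~in2))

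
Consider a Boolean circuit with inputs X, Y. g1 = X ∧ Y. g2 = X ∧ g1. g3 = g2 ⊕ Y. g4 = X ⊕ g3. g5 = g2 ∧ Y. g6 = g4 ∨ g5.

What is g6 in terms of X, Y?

(X ⊕ ((X ∧ (X ∧ Y)) ⊕ Y)) ∨ ((X ∧ (X ∧ Y)) ∧ Y)

g1 = X ∧ Y
g2 = X ∧ g1 = X ∧ (X ∧ Y)
g3 = g2 ⊕ Y = (X ∧ (X ∧ Y)) ⊕ Y
g4 = X ⊕ g3 = X ⊕ ((X ∧ (X ∧ Y)) ⊕ Y)
g5 = g2 ∧ Y = (X ∧ (X ∧ Y)) ∧ Y
g6 = g4 ∨ g5 = (X ⊕ ((X ∧ (X ∧ Y)) ⊕ Y)) ∨ ((X ∧ (X ∧ Y)) ∧ Y)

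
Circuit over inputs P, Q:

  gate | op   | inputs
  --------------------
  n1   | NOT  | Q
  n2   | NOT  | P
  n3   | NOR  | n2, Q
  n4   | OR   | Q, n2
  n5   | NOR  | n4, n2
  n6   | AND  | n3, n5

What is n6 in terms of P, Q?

n2 = NOT P
n3 = n2 NOR Q = NOT P NOR Q
n4 = Q OR n2 = Q OR NOT P
n5 = n4 NOR n2 = (Q OR NOT P) NOR NOT P
n6 = n3 AND n5 = (NOT P NOR Q) AND ((Q OR NOT P) NOR NOT P)

(NOT P NOR Q) AND ((Q OR NOT P) NOR NOT P)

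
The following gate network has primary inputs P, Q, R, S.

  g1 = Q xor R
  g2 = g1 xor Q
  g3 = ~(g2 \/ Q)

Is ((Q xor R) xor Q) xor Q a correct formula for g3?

g1 = Q xor R
g2 = g1 xor Q = (Q xor R) xor Q
g3 = ~(g2 \/ Q) = ~(((Q xor R) xor Q) \/ Q)
At P=0, Q=0, R=0, S=0: circuit gives 1, formula gives 0.

No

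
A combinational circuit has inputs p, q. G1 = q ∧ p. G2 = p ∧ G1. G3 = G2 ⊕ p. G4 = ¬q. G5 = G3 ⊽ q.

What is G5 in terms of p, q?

((p ∧ (q ∧ p)) ⊕ p) ⊽ q

G1 = q ∧ p
G2 = p ∧ G1 = p ∧ (q ∧ p)
G3 = G2 ⊕ p = (p ∧ (q ∧ p)) ⊕ p
G5 = G3 ⊽ q = ((p ∧ (q ∧ p)) ⊕ p) ⊽ q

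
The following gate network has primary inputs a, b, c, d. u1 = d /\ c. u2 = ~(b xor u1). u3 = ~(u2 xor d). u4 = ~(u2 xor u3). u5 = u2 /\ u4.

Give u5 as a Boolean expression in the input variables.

u1 = d /\ c
u2 = ~(b xor u1) = ~(b xor (d /\ c))
u3 = ~(u2 xor d) = ~((~(b xor (d /\ c))) xor d)
u4 = ~(u2 xor u3) = ~((~(b xor (d /\ c))) xor (~((~(b xor (d /\ c))) xor d)))
u5 = u2 /\ u4 = (~(b xor (d /\ c))) /\ (~((~(b xor (d /\ c))) xor (~((~(b xor (d /\ c))) xor d))))

(~(b xor (d /\ c))) /\ (~((~(b xor (d /\ c))) xor (~((~(b xor (d /\ c))) xor d))))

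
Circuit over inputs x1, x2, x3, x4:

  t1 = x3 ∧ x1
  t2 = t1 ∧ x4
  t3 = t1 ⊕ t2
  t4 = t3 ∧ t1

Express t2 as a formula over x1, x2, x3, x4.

t1 = x3 ∧ x1
t2 = t1 ∧ x4 = (x3 ∧ x1) ∧ x4

(x3 ∧ x1) ∧ x4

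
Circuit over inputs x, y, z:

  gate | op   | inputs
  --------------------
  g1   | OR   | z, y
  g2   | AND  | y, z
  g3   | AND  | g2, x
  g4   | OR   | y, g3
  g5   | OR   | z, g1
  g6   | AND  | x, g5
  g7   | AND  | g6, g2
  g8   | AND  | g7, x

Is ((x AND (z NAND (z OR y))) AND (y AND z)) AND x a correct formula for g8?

g1 = z OR y
g2 = y AND z
g5 = z OR g1 = z OR (z OR y)
g6 = x AND g5 = x AND (z OR (z OR y))
g7 = g6 AND g2 = (x AND (z OR (z OR y))) AND (y AND z)
g8 = g7 AND x = ((x AND (z OR (z OR y))) AND (y AND z)) AND x
At x=1, y=1, z=1: circuit gives 1, formula gives 0.

No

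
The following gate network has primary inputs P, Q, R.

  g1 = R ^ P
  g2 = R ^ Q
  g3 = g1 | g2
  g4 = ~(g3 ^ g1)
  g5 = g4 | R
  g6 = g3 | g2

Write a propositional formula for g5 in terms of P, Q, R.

g1 = R ^ P
g2 = R ^ Q
g3 = g1 | g2 = (R ^ P) | (R ^ Q)
g4 = ~(g3 ^ g1) = ~(((R ^ P) | (R ^ Q)) ^ (R ^ P))
g5 = g4 | R = (~(((R ^ P) | (R ^ Q)) ^ (R ^ P))) | R

(~(((R ^ P) | (R ^ Q)) ^ (R ^ P))) | R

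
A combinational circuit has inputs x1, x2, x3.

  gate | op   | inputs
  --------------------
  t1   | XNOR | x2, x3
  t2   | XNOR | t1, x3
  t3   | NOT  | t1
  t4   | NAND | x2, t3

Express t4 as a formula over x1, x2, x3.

t1 = x2 XNOR x3
t3 = NOT t1 = NOT (x2 XNOR x3)
t4 = x2 NAND t3 = x2 NAND NOT (x2 XNOR x3)

x2 NAND NOT (x2 XNOR x3)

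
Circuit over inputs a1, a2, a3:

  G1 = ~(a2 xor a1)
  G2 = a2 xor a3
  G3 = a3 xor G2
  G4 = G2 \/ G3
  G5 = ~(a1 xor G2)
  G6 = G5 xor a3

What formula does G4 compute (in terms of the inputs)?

(a2 xor a3) \/ (a3 xor (a2 xor a3))

G2 = a2 xor a3
G3 = a3 xor G2 = a3 xor (a2 xor a3)
G4 = G2 \/ G3 = (a2 xor a3) \/ (a3 xor (a2 xor a3))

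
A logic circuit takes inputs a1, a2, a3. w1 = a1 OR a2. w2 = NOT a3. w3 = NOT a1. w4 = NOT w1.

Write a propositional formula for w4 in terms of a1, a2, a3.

w1 = a1 OR a2
w4 = NOT w1 = NOT (a1 OR a2)

NOT (a1 OR a2)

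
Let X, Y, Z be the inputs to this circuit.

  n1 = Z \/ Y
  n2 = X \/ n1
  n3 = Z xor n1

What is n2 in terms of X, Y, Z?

X \/ (Z \/ Y)

n1 = Z \/ Y
n2 = X \/ n1 = X \/ (Z \/ Y)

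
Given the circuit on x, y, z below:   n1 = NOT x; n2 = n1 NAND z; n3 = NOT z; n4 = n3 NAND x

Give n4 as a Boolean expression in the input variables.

n3 = NOT z
n4 = n3 NAND x = NOT z NAND x

NOT z NAND x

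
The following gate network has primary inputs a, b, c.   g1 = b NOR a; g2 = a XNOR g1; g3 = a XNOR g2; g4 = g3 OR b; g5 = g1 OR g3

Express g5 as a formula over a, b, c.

g1 = b NOR a
g2 = a XNOR g1 = a XNOR (b NOR a)
g3 = a XNOR g2 = a XNOR (a XNOR (b NOR a))
g5 = g1 OR g3 = (b NOR a) OR (a XNOR (a XNOR (b NOR a)))

(b NOR a) OR (a XNOR (a XNOR (b NOR a)))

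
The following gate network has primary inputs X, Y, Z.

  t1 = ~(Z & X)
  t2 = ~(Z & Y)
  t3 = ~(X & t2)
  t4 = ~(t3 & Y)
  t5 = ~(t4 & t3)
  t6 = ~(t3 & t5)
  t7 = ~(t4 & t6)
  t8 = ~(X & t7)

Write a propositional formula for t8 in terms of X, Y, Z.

~(X & (~((~((~(X & (~(Z & Y)))) & Y)) & (~((~(X & (~(Z & Y)))) & (~((~((~(X & (~(Z & Y)))) & Y)) & (~(X & (~(Z & Y)))))))))))

t2 = ~(Z & Y)
t3 = ~(X & t2) = ~(X & (~(Z & Y)))
t4 = ~(t3 & Y) = ~((~(X & (~(Z & Y)))) & Y)
t5 = ~(t4 & t3) = ~((~((~(X & (~(Z & Y)))) & Y)) & (~(X & (~(Z & Y)))))
t6 = ~(t3 & t5) = ~((~(X & (~(Z & Y)))) & (~((~((~(X & (~(Z & Y)))) & Y)) & (~(X & (~(Z & Y)))))))
t7 = ~(t4 & t6) = ~((~((~(X & (~(Z & Y)))) & Y)) & (~((~(X & (~(Z & Y)))) & (~((~((~(X & (~(Z & Y)))) & Y)) & (~(X & (~(Z & Y)))))))))
t8 = ~(X & t7) = ~(X & (~((~((~(X & (~(Z & Y)))) & Y)) & (~((~(X & (~(Z & Y)))) & (~((~((~(X & (~(Z & Y)))) & Y)) & (~(X & (~(Z & Y)))))))))))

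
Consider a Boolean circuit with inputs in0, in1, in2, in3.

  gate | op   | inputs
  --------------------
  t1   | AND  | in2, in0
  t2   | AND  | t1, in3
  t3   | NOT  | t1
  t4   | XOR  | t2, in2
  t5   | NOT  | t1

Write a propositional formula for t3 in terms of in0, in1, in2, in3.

NOT (in2 AND in0)

t1 = in2 AND in0
t3 = NOT t1 = NOT (in2 AND in0)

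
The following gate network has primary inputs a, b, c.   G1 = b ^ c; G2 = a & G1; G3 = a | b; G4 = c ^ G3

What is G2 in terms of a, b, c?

G1 = b ^ c
G2 = a & G1 = a & (b ^ c)

a & (b ^ c)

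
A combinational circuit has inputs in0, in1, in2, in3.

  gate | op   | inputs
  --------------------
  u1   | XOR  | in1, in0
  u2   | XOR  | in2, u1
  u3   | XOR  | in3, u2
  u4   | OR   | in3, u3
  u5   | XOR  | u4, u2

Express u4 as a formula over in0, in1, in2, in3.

in3 OR (in3 XOR (in2 XOR (in1 XOR in0)))

u1 = in1 XOR in0
u2 = in2 XOR u1 = in2 XOR (in1 XOR in0)
u3 = in3 XOR u2 = in3 XOR (in2 XOR (in1 XOR in0))
u4 = in3 OR u3 = in3 OR (in3 XOR (in2 XOR (in1 XOR in0)))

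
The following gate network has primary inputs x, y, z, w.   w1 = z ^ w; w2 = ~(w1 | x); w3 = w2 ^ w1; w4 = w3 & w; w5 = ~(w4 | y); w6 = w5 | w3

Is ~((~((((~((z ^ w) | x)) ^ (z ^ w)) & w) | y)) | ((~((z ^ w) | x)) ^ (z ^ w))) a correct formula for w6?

w1 = z ^ w
w2 = ~(w1 | x) = ~((z ^ w) | x)
w3 = w2 ^ w1 = (~((z ^ w) | x)) ^ (z ^ w)
w4 = w3 & w = ((~((z ^ w) | x)) ^ (z ^ w)) & w
w5 = ~(w4 | y) = ~((((~((z ^ w) | x)) ^ (z ^ w)) & w) | y)
w6 = w5 | w3 = (~((((~((z ^ w) | x)) ^ (z ^ w)) & w) | y)) | ((~((z ^ w) | x)) ^ (z ^ w))
At x=0, y=0, z=0, w=0: circuit gives 1, formula gives 0.

No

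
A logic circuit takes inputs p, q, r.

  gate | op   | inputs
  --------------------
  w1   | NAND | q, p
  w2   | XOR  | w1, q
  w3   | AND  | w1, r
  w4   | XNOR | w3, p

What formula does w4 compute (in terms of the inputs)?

((q NAND p) AND r) XNOR p

w1 = q NAND p
w3 = w1 AND r = (q NAND p) AND r
w4 = w3 XNOR p = ((q NAND p) AND r) XNOR p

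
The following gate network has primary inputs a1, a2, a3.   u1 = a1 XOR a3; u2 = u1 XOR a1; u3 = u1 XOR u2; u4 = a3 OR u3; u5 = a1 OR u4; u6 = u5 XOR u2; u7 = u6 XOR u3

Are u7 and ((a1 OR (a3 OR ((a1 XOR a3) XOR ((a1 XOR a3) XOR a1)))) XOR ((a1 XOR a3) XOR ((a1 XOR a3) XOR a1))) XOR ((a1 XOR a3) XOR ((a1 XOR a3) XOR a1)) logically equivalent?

No

u1 = a1 XOR a3
u2 = u1 XOR a1 = (a1 XOR a3) XOR a1
u3 = u1 XOR u2 = (a1 XOR a3) XOR ((a1 XOR a3) XOR a1)
u4 = a3 OR u3 = a3 OR ((a1 XOR a3) XOR ((a1 XOR a3) XOR a1))
u5 = a1 OR u4 = a1 OR (a3 OR ((a1 XOR a3) XOR ((a1 XOR a3) XOR a1)))
u6 = u5 XOR u2 = (a1 OR (a3 OR ((a1 XOR a3) XOR ((a1 XOR a3) XOR a1)))) XOR ((a1 XOR a3) XOR a1)
u7 = u6 XOR u3 = ((a1 OR (a3 OR ((a1 XOR a3) XOR ((a1 XOR a3) XOR a1)))) XOR ((a1 XOR a3) XOR a1)) XOR ((a1 XOR a3) XOR ((a1 XOR a3) XOR a1))
At a1=0, a2=0, a3=1: circuit gives 0, formula gives 1.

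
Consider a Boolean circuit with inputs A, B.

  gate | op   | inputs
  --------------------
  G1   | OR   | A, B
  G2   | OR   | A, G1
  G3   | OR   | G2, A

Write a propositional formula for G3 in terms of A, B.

G1 = A OR B
G2 = A OR G1 = A OR (A OR B)
G3 = G2 OR A = (A OR (A OR B)) OR A

(A OR (A OR B)) OR A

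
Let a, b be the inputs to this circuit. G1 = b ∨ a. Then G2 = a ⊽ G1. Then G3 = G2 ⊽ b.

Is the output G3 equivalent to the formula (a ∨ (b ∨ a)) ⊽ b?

G1 = b ∨ a
G2 = a ⊽ G1 = a ⊽ (b ∨ a)
G3 = G2 ⊽ b = (a ⊽ (b ∨ a)) ⊽ b
At a=0, b=0: circuit gives 0, formula gives 1.

No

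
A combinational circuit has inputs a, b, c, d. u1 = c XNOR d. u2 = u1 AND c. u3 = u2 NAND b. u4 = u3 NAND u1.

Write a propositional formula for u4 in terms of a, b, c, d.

u1 = c XNOR d
u2 = u1 AND c = (c XNOR d) AND c
u3 = u2 NAND b = ((c XNOR d) AND c) NAND b
u4 = u3 NAND u1 = (((c XNOR d) AND c) NAND b) NAND (c XNOR d)

(((c XNOR d) AND c) NAND b) NAND (c XNOR d)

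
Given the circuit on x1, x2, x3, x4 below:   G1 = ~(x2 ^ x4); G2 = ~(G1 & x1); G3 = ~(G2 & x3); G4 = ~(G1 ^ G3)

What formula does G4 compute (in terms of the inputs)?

G1 = ~(x2 ^ x4)
G2 = ~(G1 & x1) = ~((~(x2 ^ x4)) & x1)
G3 = ~(G2 & x3) = ~((~((~(x2 ^ x4)) & x1)) & x3)
G4 = ~(G1 ^ G3) = ~((~(x2 ^ x4)) ^ (~((~((~(x2 ^ x4)) & x1)) & x3)))

~((~(x2 ^ x4)) ^ (~((~((~(x2 ^ x4)) & x1)) & x3)))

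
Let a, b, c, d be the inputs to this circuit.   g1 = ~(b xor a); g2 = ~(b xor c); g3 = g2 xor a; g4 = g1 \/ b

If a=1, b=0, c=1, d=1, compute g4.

g1 = ~(0 xor 1) = 0
g4 = 0 \/ 0 = 0

0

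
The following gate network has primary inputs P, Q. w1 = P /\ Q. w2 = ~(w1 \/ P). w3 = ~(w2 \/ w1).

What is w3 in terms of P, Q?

w1 = P /\ Q
w2 = ~(w1 \/ P) = ~((P /\ Q) \/ P)
w3 = ~(w2 \/ w1) = ~((~((P /\ Q) \/ P)) \/ (P /\ Q))

~((~((P /\ Q) \/ P)) \/ (P /\ Q))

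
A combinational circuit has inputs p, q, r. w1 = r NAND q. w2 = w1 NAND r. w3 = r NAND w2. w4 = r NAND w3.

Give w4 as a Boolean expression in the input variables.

w1 = r NAND q
w2 = w1 NAND r = (r NAND q) NAND r
w3 = r NAND w2 = r NAND ((r NAND q) NAND r)
w4 = r NAND w3 = r NAND (r NAND ((r NAND q) NAND r))

r NAND (r NAND ((r NAND q) NAND r))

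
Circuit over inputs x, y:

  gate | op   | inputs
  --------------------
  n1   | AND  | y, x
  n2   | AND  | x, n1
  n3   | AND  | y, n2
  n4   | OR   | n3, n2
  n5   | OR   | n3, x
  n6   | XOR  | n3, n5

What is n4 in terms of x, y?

n1 = y AND x
n2 = x AND n1 = x AND (y AND x)
n3 = y AND n2 = y AND (x AND (y AND x))
n4 = n3 OR n2 = (y AND (x AND (y AND x))) OR (x AND (y AND x))

(y AND (x AND (y AND x))) OR (x AND (y AND x))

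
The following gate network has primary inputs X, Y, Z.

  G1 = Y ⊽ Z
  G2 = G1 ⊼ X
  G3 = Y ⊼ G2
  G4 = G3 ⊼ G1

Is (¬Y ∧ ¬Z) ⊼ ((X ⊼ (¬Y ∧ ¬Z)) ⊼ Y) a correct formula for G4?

Yes

G1 = Y ⊽ Z
G2 = G1 ⊼ X = (Y ⊽ Z) ⊼ X
G3 = Y ⊼ G2 = Y ⊼ ((Y ⊽ Z) ⊼ X)
G4 = G3 ⊼ G1 = (Y ⊼ ((Y ⊽ Z) ⊼ X)) ⊼ (Y ⊽ Z)
At X=0, Y=0, Z=0: circuit gives 0, formula gives 0.
At X=0, Y=0, Z=1: circuit gives 1, formula gives 1.
Agrees on all 8 inputs.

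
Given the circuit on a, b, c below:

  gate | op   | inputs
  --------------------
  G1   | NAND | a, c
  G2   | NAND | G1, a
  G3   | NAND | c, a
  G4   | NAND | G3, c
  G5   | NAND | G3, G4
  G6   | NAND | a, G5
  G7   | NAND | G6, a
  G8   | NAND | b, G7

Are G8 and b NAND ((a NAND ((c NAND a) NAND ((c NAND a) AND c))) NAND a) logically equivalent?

G3 = c NAND a
G4 = G3 NAND c = (c NAND a) NAND c
G5 = G3 NAND G4 = (c NAND a) NAND ((c NAND a) NAND c)
G6 = a NAND G5 = a NAND ((c NAND a) NAND ((c NAND a) NAND c))
G7 = G6 NAND a = (a NAND ((c NAND a) NAND ((c NAND a) NAND c))) NAND a
G8 = b NAND G7 = b NAND ((a NAND ((c NAND a) NAND ((c NAND a) NAND c))) NAND a)
At a=1, b=1, c=0: circuit gives 1, formula gives 0.

No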